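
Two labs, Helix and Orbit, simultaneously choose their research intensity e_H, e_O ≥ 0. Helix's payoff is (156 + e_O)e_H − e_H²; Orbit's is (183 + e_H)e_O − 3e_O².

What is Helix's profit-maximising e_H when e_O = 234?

195

Expanding Helix's payoff: 156e_H + e_Oe_H − e_H².
∂π/∂e_H = 156 + e_O − 2e_H = 0, so e_H = 78 + 0.5e_O.
At e_O = 234: e_H = 78 + 0.5·234 = 195.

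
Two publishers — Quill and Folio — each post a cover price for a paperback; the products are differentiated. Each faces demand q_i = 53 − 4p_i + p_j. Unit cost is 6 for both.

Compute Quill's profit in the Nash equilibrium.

100

Quill's profit: π = (p_{Quill} − 6)(53 − 4p_{Quill} + p_{Folio}).
∂π/∂p_{Quill} = 77 − 8p_{Quill} + p_{Folio} = 0 ⇒ p_{Quill} = 9.625 + 0.125p_{Folio}.
By symmetry p_{Folio} = p_{Quill}; substituting into the reaction function, 0.875p_{Quill} = 9.625 and p_{Quill} = 11.
q_{Quill} = 53 − 4·11 + 11 = 20.
Profit = (11 − 6)·20 = 100.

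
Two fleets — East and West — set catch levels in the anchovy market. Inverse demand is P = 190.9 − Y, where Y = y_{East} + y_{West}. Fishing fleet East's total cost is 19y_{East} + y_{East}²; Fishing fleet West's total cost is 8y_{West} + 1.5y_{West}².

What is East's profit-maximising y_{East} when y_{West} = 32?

34.975

Fishing fleet East's profit: π = y_{East}(190.9 − (y_{East} + y_{West})) − 19y_{East} − y_{East}².
∂π/∂y_{East} = 171.9 − 4y_{East} − y_{West} = 0, so y_{East} = 42.975 − 0.25y_{West}.
At y_{West} = 32: y_{East} = 42.975 − 0.25·32 = 34.975.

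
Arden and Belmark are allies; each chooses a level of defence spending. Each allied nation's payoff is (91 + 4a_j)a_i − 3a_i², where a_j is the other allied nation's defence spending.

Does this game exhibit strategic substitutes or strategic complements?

strategic complements

Arden's payoff is (91 + 4a_B)a_A − 3a_A².
∂π/∂a_A = 91 + 4a_B − 6a_A = 0, so a_A = 91/6 + (2/3)a_B.
The best-response slope da_A/da_B = 2/3 > 0: the reaction function is upward-sloping, so the choices are strategic complements.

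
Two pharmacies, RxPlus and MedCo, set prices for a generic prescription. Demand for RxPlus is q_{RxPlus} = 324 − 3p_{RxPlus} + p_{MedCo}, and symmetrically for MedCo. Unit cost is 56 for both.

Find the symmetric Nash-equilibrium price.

RxPlus's profit: π = (p_{RxPlus} − 56)(324 − 3p_{RxPlus} + p_{MedCo}).
∂π/∂p_{RxPlus} = 492 − 6p_{RxPlus} + p_{MedCo} = 0 ⇒ p_{RxPlus} = 82 + (1/6)p_{MedCo}.
By symmetry p_{MedCo} = p_{RxPlus}; substituting into the reaction function, (5/6)p_{RxPlus} = 82 and p_{RxPlus} = 98.4.

98.4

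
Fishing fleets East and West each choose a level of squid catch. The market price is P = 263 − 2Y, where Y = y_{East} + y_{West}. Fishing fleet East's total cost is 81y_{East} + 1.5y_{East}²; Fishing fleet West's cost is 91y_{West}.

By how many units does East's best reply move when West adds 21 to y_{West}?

-6

Fishing fleet East's profit: π = y_{East}(263 − 2(y_{East} + y_{West})) − 81y_{East} − 1.5y_{East}².
∂π/∂y_{East} = 182 − 7y_{East} − 2y_{West} = 0, so y_{East} = 26 − (2/7)y_{West}.
The reaction-function slope is −2/7, so a 21-unit rise in y_{West} moves y_{East} by −2/7 × 21 = −6. East's best response falls — the actions are strategic substitutes.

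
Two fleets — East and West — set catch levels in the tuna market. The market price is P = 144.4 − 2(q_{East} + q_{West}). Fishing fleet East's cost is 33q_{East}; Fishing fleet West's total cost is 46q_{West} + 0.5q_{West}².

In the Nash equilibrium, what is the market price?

Fishing fleet East's profit: π = q_{East}(144.4 − 2(q_{East} + q_{West})) − 33q_{East}.
∂π/∂q_{East} = 111.4 − 4q_{East} − 2q_{West} = 0, so q_{East} = 27.85 − 0.5q_{West}.
For West: ∂π/∂q_{West} = 98.4 − 5q_{West} − 2q_{East} = 0 ⇒ q_{West} = 19.68 − 0.4q_{East}.
Substituting the second reaction function into the first: q_{East} = 27.85 − 0.5(19.68 − 0.4q_{East}), which gives 0.8q_{East} = 18.01 ⇒ q_{East} = 22.5125.
Then q_{West} = 19.68 − 0.4·22.5125 = 10.675.
Equilibrium price: P = 144.4 − 2·33.1875 = 78.025.

78.025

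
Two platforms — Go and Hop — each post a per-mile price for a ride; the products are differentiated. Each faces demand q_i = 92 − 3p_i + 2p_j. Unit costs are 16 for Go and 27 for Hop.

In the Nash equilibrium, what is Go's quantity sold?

Go's profit: π = (p_{Go} − 16)(92 − 3p_{Go} + 2p_{Hop}).
∂π/∂p_{Go} = 140 − 6p_{Go} + 2p_{Hop} = 0 ⇒ p_{Go} = 70/3 + (1/3)p_{Hop}.
Similarly p_{Hop} = 173/6 + (1/3)p_{Go}.
Substituting the second reaction function into the first: p_{Go} = 70/3 + (1/3)(173/6 + (1/3)p_{Go}), which gives (8/9)p_{Go} = 593/18 ⇒ p_{Go} = 37.0625.
Then p_{Hop} = 173/6 + (1/3)·37.0625 = 41.1875.
q_{Go} = 92 − 3·37.0625 + 2·41.1875 = 63.1875.

63.1875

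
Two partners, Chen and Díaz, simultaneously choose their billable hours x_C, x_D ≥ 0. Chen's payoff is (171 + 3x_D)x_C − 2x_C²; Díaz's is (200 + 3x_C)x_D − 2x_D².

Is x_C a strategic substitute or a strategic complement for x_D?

Expanding Chen's payoff: 171x_C + 3x_Dx_C − 2x_C².
∂π/∂x_C = 171 + 3x_D − 4x_C = 0, so x_C = 42.75 + 0.75x_D.
The best-response slope dx_C/dx_D = 0.75 > 0: the reaction function is upward-sloping, so the choices are strategic complements.

strategic complements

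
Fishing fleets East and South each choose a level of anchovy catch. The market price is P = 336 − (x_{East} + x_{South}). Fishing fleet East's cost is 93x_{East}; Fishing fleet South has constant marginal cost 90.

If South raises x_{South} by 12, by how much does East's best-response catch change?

Fishing fleet East's profit: π = x_{East}(336 − (x_{East} + x_{South})) − 93x_{East}.
∂π/∂x_{East} = 243 − 2x_{East} − x_{South} = 0, so x_{East} = 121.5 − 0.5x_{South}.
The reaction-function slope is −0.5, so a 12-unit rise in x_{South} moves x_{East} by −0.5 × 12 = −6. East's best response falls — the actions are strategic substitutes.

-6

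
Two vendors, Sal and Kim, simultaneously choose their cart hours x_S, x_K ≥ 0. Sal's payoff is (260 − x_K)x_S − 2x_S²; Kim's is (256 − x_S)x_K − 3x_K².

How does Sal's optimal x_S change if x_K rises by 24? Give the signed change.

Expanding Sal's payoff: 260x_S − x_Kx_S − 2x_S².
∂π/∂x_S = 260 − x_K − 4x_S = 0, so x_S = 65 − 0.25x_K.
The reaction-function slope is −0.25, so a 24-unit rise in x_K moves x_S by −0.25 × 24 = −6. Sal's best response falls — the actions are strategic substitutes.

-6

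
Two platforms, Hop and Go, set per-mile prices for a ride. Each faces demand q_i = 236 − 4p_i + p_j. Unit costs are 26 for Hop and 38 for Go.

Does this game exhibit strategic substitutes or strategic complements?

Hop's profit: π = (p_{Hop} − 26)(236 − 4p_{Hop} + p_{Go}).
∂π/∂p_{Hop} = 340 − 8p_{Hop} + p_{Go} = 0 ⇒ p_{Hop} = 42.5 + 0.125p_{Go}.
The best-response slope dp_{Hop}/dp_{Go} = 0.125 > 0: the reaction function is upward-sloping, so the choices are strategic complements.

strategic complements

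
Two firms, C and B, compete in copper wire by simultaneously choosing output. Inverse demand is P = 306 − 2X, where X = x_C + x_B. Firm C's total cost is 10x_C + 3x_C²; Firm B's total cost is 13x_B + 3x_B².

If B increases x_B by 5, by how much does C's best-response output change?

-1

Firm C's profit: π = x_C(306 − 2(x_C + x_B)) − 10x_C − 3x_C².
∂π/∂x_C = 296 − 10x_C − 2x_B = 0, so x_C = 29.6 − 0.2x_B.
The reaction-function slope is −0.2, so a 5-unit rise in x_B moves x_C by −0.2 × 5 = −1. C's best response falls — the actions are strategic substitutes.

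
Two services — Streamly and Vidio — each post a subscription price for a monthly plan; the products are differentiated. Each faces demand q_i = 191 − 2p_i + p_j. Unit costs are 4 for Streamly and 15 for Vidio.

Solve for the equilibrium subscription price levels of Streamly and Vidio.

67.8, 72.2

Streamly's profit: π = (p_{Streamly} − 4)(191 − 2p_{Streamly} + p_{Vidio}).
∂π/∂p_{Streamly} = 199 − 4p_{Streamly} + p_{Vidio} = 0 ⇒ p_{Streamly} = 49.75 + 0.25p_{Vidio}.
Similarly p_{Vidio} = 55.25 + 0.25p_{Streamly}.
Substituting the second reaction function into the first: p_{Streamly} = 49.75 + 0.25(55.25 + 0.25p_{Streamly}), which gives 0.9375p_{Streamly} = 63.5625 ⇒ p_{Streamly} = 67.8.
Then p_{Vidio} = 55.25 + 0.25·67.8 = 72.2.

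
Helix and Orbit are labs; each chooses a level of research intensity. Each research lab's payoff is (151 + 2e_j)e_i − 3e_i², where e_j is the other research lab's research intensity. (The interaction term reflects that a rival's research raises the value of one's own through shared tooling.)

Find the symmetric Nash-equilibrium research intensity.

37.75

Helix's payoff is (151 + 2e_O)e_H − 3e_H².
∂π/∂e_H = 151 + 2e_O − 6e_H = 0, so e_H = 151/6 + (1/3)e_O.
Setting e_H = e_O in the reaction function: e_H = 151/6 + (1/3)e_H, so e_H = (151/6) / (2/3) = 37.75.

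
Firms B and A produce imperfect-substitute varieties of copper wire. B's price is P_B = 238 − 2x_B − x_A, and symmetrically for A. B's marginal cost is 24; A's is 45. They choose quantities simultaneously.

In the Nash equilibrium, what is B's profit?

3907.28

Firm B's profit: π = x_B(238 − 2x_B − x_A) − 24x_B.
∂π/∂x_B = 214 − 4x_B − x_A = 0 ⇒ x_B = 53.5 − 0.25x_A.
Similarly x_A = 48.25 − 0.25x_B.
Plugging x_A into B's best response: x_B = 53.5 − 0.25(48.25 − 0.25x_B) ⇒ 0.9375x_B = 41.4375, so x_B = 44.2.
Then x_A = 48.25 − 0.25·44.2 = 37.2.
P_B = 238 − 2·44.2 − 37.2 = 112.4.
Profit = (112.4 − 24)·44.2 = 3907.28.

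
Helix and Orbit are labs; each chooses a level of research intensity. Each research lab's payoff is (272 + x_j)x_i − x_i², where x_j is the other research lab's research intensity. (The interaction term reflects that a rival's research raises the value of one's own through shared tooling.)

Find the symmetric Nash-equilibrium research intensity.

272

Helix's payoff is (272 + x_O)x_H − x_H².
∂π/∂x_H = 272 + x_O − 2x_H = 0, so x_H = 136 + 0.5x_O.
Setting x_H = x_O in the reaction function: x_H = 136 + 0.5x_H, so x_H = 136 / 0.5 = 272.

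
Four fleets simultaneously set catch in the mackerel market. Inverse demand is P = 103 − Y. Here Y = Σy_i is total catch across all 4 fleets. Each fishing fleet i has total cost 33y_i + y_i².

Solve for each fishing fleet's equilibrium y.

A representative fishing fleet's profit is π_i = y_i(103 − Y) − 33y_i − y_i², with Y = y_i + Σ_{j≠i} y_j.
First-order condition: 70 − 4y_i − Σ_{j≠i} y_j = 0.
With identical fishing fleets, set every y_j = y: then 70 − 4y − 3y = 0, i.e. y = 70/7 = 10.

10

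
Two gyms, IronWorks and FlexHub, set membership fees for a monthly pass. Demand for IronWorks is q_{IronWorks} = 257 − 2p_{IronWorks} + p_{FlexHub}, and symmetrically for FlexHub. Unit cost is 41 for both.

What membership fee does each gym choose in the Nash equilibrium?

IronWorks's profit: π = (p_{IronWorks} − 41)(257 − 2p_{IronWorks} + p_{FlexHub}).
∂π/∂p_{IronWorks} = 339 − 4p_{IronWorks} + p_{FlexHub} = 0 ⇒ p_{IronWorks} = 84.75 + 0.25p_{FlexHub}.
By symmetry p_{FlexHub} = p_{IronWorks}; substituting into the reaction function, 0.75p_{IronWorks} = 84.75 and p_{IronWorks} = 113.

113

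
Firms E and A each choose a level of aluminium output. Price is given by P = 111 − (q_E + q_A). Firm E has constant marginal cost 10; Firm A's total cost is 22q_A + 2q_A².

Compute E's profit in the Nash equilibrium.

2209

Firm E's profit: π = q_E(111 − (q_E + q_A)) − 10q_E.
∂π/∂q_E = 101 − 2q_E − q_A = 0, so q_E = 50.5 − 0.5q_A.
For A: ∂π/∂q_A = 89 − 6q_A − q_E = 0 ⇒ q_A = 89/6 − (1/6)q_E.
Solving the two reaction functions simultaneously: (1 − (−0.5)(−1/6))q_E = 50.5 − 0.5·(89/6), so (11/12)q_E = 517/12 and q_E = 47.
Then q_A = 89/6 − (1/6)·47 = 7.
Price P = 111 − 54 = 57.
E's profit: (57 − 10)·47 = 2209.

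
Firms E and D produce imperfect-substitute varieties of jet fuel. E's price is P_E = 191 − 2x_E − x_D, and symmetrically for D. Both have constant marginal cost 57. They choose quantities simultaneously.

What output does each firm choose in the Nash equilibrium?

Firm E's profit: π = x_E(191 − 2x_E − x_D) − 57x_E.
∂π/∂x_E = 134 − 4x_E − x_D = 0 ⇒ x_E = 33.5 − 0.25x_D.
The game is symmetric, so in equilibrium x_D = x_E: the reaction function gives 1.25x_E = 33.5, hence x_E = 26.8.

26.8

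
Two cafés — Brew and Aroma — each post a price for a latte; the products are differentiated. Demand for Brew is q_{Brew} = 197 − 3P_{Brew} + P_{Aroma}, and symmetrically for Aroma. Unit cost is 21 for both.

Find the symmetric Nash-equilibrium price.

52

Brew's profit: π = (P_{Brew} − 21)(197 − 3P_{Brew} + P_{Aroma}).
∂π/∂P_{Brew} = 260 − 6P_{Brew} + P_{Aroma} = 0 ⇒ P_{Brew} = 130/3 + (1/6)P_{Aroma}.
By symmetry P_{Aroma} = P_{Brew}; substituting into the reaction function, (5/6)P_{Brew} = 130/3 and P_{Brew} = 52.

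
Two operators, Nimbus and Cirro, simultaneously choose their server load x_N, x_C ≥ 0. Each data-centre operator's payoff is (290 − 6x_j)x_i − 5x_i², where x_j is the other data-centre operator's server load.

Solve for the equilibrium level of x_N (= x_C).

Nimbus's payoff is (290 − 6x_C)x_N − 5x_N².
∂π/∂x_N = 290 − 6x_C − 10x_N = 0, so x_N = 29 − 0.6x_C.
The game is symmetric, so in equilibrium x_C = x_N: the reaction function gives 1.6x_N = 29, hence x_N = 18.125.

18.125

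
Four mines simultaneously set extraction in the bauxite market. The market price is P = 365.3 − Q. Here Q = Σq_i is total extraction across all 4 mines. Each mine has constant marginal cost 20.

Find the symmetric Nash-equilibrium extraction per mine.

69.06

A representative mine's profit is π_i = q_i(365.3 − Q) − 20q_i, with Q = q_i + Σ_{j≠i} q_j.
First-order condition: 345.3 − 2q_i − Σ_{j≠i} q_j = 0.
In a symmetric equilibrium every mine chooses the same q, so Σ_{j≠i} q_j = 3q. The condition becomes 345.3 − 5q = 0, giving q = 345.3/5 = 69.06.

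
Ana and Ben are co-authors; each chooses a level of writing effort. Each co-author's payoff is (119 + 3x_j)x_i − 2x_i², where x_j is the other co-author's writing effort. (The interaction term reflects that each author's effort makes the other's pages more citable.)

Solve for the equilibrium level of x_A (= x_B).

Ana's payoff is (119 + 3x_B)x_A − 2x_A².
∂π/∂x_A = 119 + 3x_B − 4x_A = 0, so x_A = 29.75 + 0.75x_B.
By symmetry x_B = x_A; substituting into the reaction function, 0.25x_A = 29.75 and x_A = 119.

119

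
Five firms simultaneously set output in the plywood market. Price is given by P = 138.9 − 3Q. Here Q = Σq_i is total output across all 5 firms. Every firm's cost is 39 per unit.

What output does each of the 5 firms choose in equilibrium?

5.55

A representative firm's profit is π_i = q_i(138.9 − 3Q) − 39q_i, with Q = q_i + Σ_{j≠i} q_j.
First-order condition: 99.9 − 6q_i − 3Σ_{j≠i} q_j = 0.
In a symmetric equilibrium every firm chooses the same q, so Σ_{j≠i} q_j = 4q. The condition becomes 99.9 − 18q = 0, giving q = 99.9/18 = 5.55.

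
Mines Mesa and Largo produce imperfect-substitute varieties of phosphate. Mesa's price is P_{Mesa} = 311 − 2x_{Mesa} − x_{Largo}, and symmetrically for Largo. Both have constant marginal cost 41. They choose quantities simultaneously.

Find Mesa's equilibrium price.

Mine Mesa's profit: π = x_{Mesa}(311 − 2x_{Mesa} − x_{Largo}) − 41x_{Mesa}.
∂π/∂x_{Mesa} = 270 − 4x_{Mesa} − x_{Largo} = 0 ⇒ x_{Mesa} = 67.5 − 0.25x_{Largo}.
By symmetry x_{Largo} = x_{Mesa}; substituting into the reaction function, 1.25x_{Mesa} = 67.5 and x_{Mesa} = 54.
P_{Mesa} = 311 − 2·54 − 54 = 149.

149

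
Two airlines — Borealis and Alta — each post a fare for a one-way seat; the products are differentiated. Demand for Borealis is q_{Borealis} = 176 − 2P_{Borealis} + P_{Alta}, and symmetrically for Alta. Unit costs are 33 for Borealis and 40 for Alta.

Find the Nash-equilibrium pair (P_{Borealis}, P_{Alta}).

81.6, 84.4

Borealis's profit: π = (P_{Borealis} − 33)(176 − 2P_{Borealis} + P_{Alta}).
∂π/∂P_{Borealis} = 242 − 4P_{Borealis} + P_{Alta} = 0 ⇒ P_{Borealis} = 60.5 + 0.25P_{Alta}.
Similarly P_{Alta} = 64 + 0.25P_{Borealis}.
Solving the two reaction functions simultaneously: (1 − (0.25)(0.25))P_{Borealis} = 60.5 + 0.25·64, so 0.9375P_{Borealis} = 76.5 and P_{Borealis} = 81.6.
Then P_{Alta} = 64 + 0.25·81.6 = 84.4.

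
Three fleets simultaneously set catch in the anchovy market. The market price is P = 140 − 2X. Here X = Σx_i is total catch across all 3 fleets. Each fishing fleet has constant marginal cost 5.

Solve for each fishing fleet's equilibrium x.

16.875

A representative fishing fleet's profit is π_i = x_i(140 − 2X) − 5x_i, with X = x_i + Σ_{j≠i} x_j.
First-order condition: 135 − 4x_i − 2Σ_{j≠i} x_j = 0.
Imposing symmetry (x_j = x for all j) turns Σ_{j≠i} x_j into 2x, so 135 = 8x and x = 16.875.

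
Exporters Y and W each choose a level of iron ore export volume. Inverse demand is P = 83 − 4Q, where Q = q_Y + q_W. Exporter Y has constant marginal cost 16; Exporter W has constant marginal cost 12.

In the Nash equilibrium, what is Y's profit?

Exporter Y's profit: π = q_Y(83 − 4(q_Y + q_W)) − 16q_Y.
∂π/∂q_Y = 67 − 8q_Y − 4q_W = 0, so q_Y = 8.375 − 0.5q_W.
By the same steps for W: q_W = 8.875 − 0.5q_Y.
Substituting the second reaction function into the first: q_Y = 8.375 − 0.5(8.875 − 0.5q_Y), which gives 0.75q_Y = 3.9375 ⇒ q_Y = 5.25.
Then q_W = 8.875 − 0.5·5.25 = 6.25.
Price P = 83 − 4·11.5 = 37.
Y's profit: (37 − 16)·5.25 = 110.25.

110.25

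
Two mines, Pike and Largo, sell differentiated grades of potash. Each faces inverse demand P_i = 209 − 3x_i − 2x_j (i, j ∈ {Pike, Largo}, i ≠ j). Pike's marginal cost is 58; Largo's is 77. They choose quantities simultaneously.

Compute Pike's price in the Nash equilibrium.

118.1875

Mine Pike's profit: π = x_{Pike}(209 − 3x_{Pike} − 2x_{Largo}) − 58x_{Pike}.
∂π/∂x_{Pike} = 151 − 6x_{Pike} − 2x_{Largo} = 0 ⇒ x_{Pike} = 151/6 − (1/3)x_{Largo}.
Similarly x_{Largo} = 22 − (1/3)x_{Pike}.
Substituting the second reaction function into the first: x_{Pike} = 151/6 − (1/3)(22 − (1/3)x_{Pike}), which gives (8/9)x_{Pike} = 107/6 ⇒ x_{Pike} = 20.0625.
Then x_{Largo} = 22 − (1/3)·20.0625 = 15.3125.
P_{Pike} = 209 − 3·20.0625 − 2·15.3125 = 118.1875.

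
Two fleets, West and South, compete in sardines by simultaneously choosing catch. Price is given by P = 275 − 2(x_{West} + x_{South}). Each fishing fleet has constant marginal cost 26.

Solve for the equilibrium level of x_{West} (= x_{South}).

Fishing fleet West's profit: π = x_{West}(275 − 2(x_{West} + x_{South})) − 26x_{West}.
∂π/∂x_{West} = 249 − 4x_{West} − 2x_{South} = 0, so x_{West} = 62.25 − 0.5x_{South}.
The game is symmetric, so in equilibrium x_{South} = x_{West}: the reaction function gives 1.5x_{West} = 62.25, hence x_{West} = 41.5.

41.5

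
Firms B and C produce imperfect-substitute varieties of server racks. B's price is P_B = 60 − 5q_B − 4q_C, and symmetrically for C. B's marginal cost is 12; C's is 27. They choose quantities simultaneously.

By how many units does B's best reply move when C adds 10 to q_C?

Firm B's profit: π = q_B(60 − 5q_B − 4q_C) − 12q_B.
∂π/∂q_B = 48 − 10q_B − 4q_C = 0 ⇒ q_B = 4.8 − 0.4q_C.
The reaction-function slope is −0.4, so a 10-unit rise in q_C moves q_B by −0.4 × 10 = −4. B's best response falls — the actions are strategic substitutes.

-4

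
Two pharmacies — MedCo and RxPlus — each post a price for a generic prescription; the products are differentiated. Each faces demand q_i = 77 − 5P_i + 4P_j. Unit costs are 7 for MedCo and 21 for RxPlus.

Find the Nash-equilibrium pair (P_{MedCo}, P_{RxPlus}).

MedCo's profit: π = (P_{MedCo} − 7)(77 − 5P_{MedCo} + 4P_{RxPlus}).
∂π/∂P_{MedCo} = 112 − 10P_{MedCo} + 4P_{RxPlus} = 0 ⇒ P_{MedCo} = 11.2 + 0.4P_{RxPlus}.
Similarly P_{RxPlus} = 18.2 + 0.4P_{MedCo}.
Plugging P_{RxPlus} into MedCo's best response: P_{MedCo} = 11.2 + 0.4(18.2 + 0.4P_{MedCo}) ⇒ 0.84P_{MedCo} = 18.48, so P_{MedCo} = 22.
Then P_{RxPlus} = 18.2 + 0.4·22 = 27.

22, 27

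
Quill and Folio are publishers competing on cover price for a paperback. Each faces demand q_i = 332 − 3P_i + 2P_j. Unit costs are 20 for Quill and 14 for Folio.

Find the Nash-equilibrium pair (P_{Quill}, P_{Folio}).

Quill's profit: π = (P_{Quill} − 20)(332 − 3P_{Quill} + 2P_{Folio}).
∂π/∂P_{Quill} = 392 − 6P_{Quill} + 2P_{Folio} = 0 ⇒ P_{Quill} = 196/3 + (1/3)P_{Folio}.
Similarly P_{Folio} = 187/3 + (1/3)P_{Quill}.
Substituting the second reaction function into the first: P_{Quill} = 196/3 + (1/3)(187/3 + (1/3)P_{Quill}), which gives (8/9)P_{Quill} = 775/9 ⇒ P_{Quill} = 96.875.
Then P_{Folio} = 187/3 + (1/3)·96.875 = 94.625.

96.875, 94.625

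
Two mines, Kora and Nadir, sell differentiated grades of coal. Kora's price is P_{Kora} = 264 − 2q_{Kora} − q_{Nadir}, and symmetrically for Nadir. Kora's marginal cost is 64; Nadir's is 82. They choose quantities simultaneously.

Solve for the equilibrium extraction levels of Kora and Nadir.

41.2, 35.2

Mine Kora's profit: π = q_{Kora}(264 − 2q_{Kora} − q_{Nadir}) − 64q_{Kora}.
∂π/∂q_{Kora} = 200 − 4q_{Kora} − q_{Nadir} = 0 ⇒ q_{Kora} = 50 − 0.25q_{Nadir}.
Similarly q_{Nadir} = 45.5 − 0.25q_{Kora}.
Plugging q_{Nadir} into Kora's best response: q_{Kora} = 50 − 0.25(45.5 − 0.25q_{Kora}) ⇒ 0.9375q_{Kora} = 38.625, so q_{Kora} = 41.2.
Then q_{Nadir} = 45.5 − 0.25·41.2 = 35.2.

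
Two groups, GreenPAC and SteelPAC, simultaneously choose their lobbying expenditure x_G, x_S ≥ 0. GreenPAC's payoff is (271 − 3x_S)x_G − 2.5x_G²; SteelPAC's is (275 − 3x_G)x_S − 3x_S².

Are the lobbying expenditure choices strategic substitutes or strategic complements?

strategic substitutes

Expanding GreenPAC's payoff: 271x_G − 3x_Sx_G − 2.5x_G².
∂π/∂x_G = 271 − 3x_S − 5x_G = 0, so x_G = 54.2 − 0.6x_S.
The best-response slope dx_G/dx_S = −0.6 < 0: the reaction function is downward-sloping, so the choices are strategic substitutes.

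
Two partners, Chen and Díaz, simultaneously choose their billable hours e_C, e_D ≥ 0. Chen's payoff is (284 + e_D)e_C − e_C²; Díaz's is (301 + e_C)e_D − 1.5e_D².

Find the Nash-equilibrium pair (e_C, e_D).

Expanding Chen's payoff: 284e_C + e_De_C − e_C².
∂π/∂e_C = 284 + e_D − 2e_C = 0, so e_C = 142 + 0.5e_D.
Likewise for Díaz: e_D = 301/3 + (1/3)e_C.
Substituting the second reaction function into the first: e_C = 142 + 0.5(301/3 + (1/3)e_C), which gives (5/6)e_C = 1153/6 ⇒ e_C = 230.6.
Then e_D = 301/3 + (1/3)·230.6 = 177.2.

230.6, 177.2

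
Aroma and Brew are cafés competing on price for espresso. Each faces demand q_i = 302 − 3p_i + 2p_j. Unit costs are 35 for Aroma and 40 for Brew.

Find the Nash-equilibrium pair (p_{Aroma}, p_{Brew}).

102.6875, 104.5625

Aroma's profit: π = (p_{Aroma} − 35)(302 − 3p_{Aroma} + 2p_{Brew}).
∂π/∂p_{Aroma} = 407 − 6p_{Aroma} + 2p_{Brew} = 0 ⇒ p_{Aroma} = 407/6 + (1/3)p_{Brew}.
Similarly p_{Brew} = 211/3 + (1/3)p_{Aroma}.
Plugging p_{Brew} into Aroma's best response: p_{Aroma} = 407/6 + (1/3)(211/3 + (1/3)p_{Aroma}) ⇒ (8/9)p_{Aroma} = 1643/18, so p_{Aroma} = 102.6875.
Then p_{Brew} = 211/3 + (1/3)·102.6875 = 104.5625.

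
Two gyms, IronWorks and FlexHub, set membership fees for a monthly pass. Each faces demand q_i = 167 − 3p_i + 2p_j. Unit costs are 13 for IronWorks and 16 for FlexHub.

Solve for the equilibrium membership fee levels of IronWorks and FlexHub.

IronWorks's profit: π = (p_{IronWorks} − 13)(167 − 3p_{IronWorks} + 2p_{FlexHub}).
∂π/∂p_{IronWorks} = 206 − 6p_{IronWorks} + 2p_{FlexHub} = 0 ⇒ p_{IronWorks} = 103/3 + (1/3)p_{FlexHub}.
Similarly p_{FlexHub} = 215/6 + (1/3)p_{IronWorks}.
Solving the two reaction functions simultaneously: (1 − (1/3)(1/3))p_{IronWorks} = 103/3 + (1/3)·(215/6), so (8/9)p_{IronWorks} = 833/18 and p_{IronWorks} = 52.0625.
Then p_{FlexHub} = 215/6 + (1/3)·52.0625 = 53.1875.

52.0625, 53.1875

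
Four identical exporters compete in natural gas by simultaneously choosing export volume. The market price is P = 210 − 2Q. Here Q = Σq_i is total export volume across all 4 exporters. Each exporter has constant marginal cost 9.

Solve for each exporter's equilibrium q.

A representative exporter's profit is π_i = q_i(210 − 2Q) − 9q_i, with Q = q_i + Σ_{j≠i} q_j.
First-order condition: 201 − 4q_i − 2Σ_{j≠i} q_j = 0.
With identical exporters, set every q_j = q: then 201 − 4q − 6q = 0, i.e. q = 201/10 = 20.1.

20.1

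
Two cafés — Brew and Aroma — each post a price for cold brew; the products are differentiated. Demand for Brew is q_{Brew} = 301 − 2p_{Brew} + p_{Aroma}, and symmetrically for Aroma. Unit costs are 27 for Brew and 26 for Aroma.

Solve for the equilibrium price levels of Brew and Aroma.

118.2, 117.8

Brew's profit: π = (p_{Brew} − 27)(301 − 2p_{Brew} + p_{Aroma}).
∂π/∂p_{Brew} = 355 − 4p_{Brew} + p_{Aroma} = 0 ⇒ p_{Brew} = 88.75 + 0.25p_{Aroma}.
Similarly p_{Aroma} = 88.25 + 0.25p_{Brew}.
Substituting the second reaction function into the first: p_{Brew} = 88.75 + 0.25(88.25 + 0.25p_{Brew}), which gives 0.9375p_{Brew} = 110.8125 ⇒ p_{Brew} = 118.2.
Then p_{Aroma} = 88.25 + 0.25·118.2 = 117.8.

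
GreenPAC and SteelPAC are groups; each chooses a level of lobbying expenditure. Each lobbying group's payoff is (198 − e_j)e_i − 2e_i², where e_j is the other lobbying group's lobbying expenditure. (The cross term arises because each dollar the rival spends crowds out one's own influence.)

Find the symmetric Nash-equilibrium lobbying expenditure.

GreenPAC's payoff is (198 − e_S)e_G − 2e_G².
∂π/∂e_G = 198 − e_S − 4e_G = 0, so e_G = 49.5 − 0.25e_S.
The game is symmetric, so in equilibrium e_S = e_G: the reaction function gives 1.25e_G = 49.5, hence e_G = 39.6.

39.6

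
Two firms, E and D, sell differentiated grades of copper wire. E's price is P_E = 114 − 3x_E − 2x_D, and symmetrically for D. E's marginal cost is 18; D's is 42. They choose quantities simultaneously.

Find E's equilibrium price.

Firm E's profit: π = x_E(114 − 3x_E − 2x_D) − 18x_E.
∂π/∂x_E = 96 − 6x_E − 2x_D = 0 ⇒ x_E = 16 − (1/3)x_D.
Similarly x_D = 12 − (1/3)x_E.
Plugging x_D into E's best response: x_E = 16 − (1/3)(12 − (1/3)x_E) ⇒ (8/9)x_E = 12, so x_E = 13.5.
Then x_D = 12 − (1/3)·13.5 = 7.5.
P_E = 114 − 3·13.5 − 2·7.5 = 58.5.

58.5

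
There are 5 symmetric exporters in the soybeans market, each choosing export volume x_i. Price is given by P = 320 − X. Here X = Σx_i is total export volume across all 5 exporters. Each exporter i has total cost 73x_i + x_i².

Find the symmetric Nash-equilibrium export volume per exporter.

A representative exporter's profit is π_i = x_i(320 − X) − 73x_i − x_i², with X = x_i + Σ_{j≠i} x_j.
First-order condition: 247 − 4x_i − Σ_{j≠i} x_j = 0.
Imposing symmetry (x_j = x for all j) turns Σ_{j≠i} x_j into 4x, so 247 = 8x and x = 30.875.

30.875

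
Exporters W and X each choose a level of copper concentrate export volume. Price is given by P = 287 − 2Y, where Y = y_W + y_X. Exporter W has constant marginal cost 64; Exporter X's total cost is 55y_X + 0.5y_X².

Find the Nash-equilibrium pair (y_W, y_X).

40.6875, 30.125

Exporter W's profit: π = y_W(287 − 2(y_W + y_X)) − 64y_W.
∂π/∂y_W = 223 − 4y_W − 2y_X = 0, so y_W = 55.75 − 0.5y_X.
For X: ∂π/∂y_X = 232 − 5y_X − 2y_W = 0 ⇒ y_X = 46.4 − 0.4y_W.
Plugging y_X into W's best response: y_W = 55.75 − 0.5(46.4 − 0.4y_W) ⇒ 0.8y_W = 32.55, so y_W = 40.6875.
Then y_X = 46.4 − 0.4·40.6875 = 30.125.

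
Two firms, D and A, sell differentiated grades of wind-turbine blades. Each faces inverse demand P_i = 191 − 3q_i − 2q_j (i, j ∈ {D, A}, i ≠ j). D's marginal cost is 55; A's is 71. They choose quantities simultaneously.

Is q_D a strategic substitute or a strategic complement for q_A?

strategic substitutes

Firm D's profit: π = q_D(191 − 3q_D − 2q_A) − 55q_D.
∂π/∂q_D = 136 − 6q_D − 2q_A = 0 ⇒ q_D = 68/3 − (1/3)q_A.
The best-response slope dq_D/dq_A = −1/3 < 0: the reaction function is downward-sloping, so the choices are strategic substitutes.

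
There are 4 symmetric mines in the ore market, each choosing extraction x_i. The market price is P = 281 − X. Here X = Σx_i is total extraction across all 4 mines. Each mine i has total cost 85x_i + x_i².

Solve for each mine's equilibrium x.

A representative mine's profit is π_i = x_i(281 − X) − 85x_i − x_i², with X = x_i + Σ_{j≠i} x_j.
First-order condition: 196 − 4x_i − Σ_{j≠i} x_j = 0.
With identical mines, set every x_j = x: then 196 − 4x − 3x = 0, i.e. x = 196/7 = 28.

28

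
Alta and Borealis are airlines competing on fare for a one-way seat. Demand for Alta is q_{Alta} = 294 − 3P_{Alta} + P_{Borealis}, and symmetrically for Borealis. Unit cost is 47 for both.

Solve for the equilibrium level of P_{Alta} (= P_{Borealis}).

Alta's profit: π = (P_{Alta} − 47)(294 − 3P_{Alta} + P_{Borealis}).
∂π/∂P_{Alta} = 435 − 6P_{Alta} + P_{Borealis} = 0 ⇒ P_{Alta} = 72.5 + (1/6)P_{Borealis}.
The game is symmetric, so in equilibrium P_{Borealis} = P_{Alta}: the reaction function gives (5/6)P_{Alta} = 72.5, hence P_{Alta} = 87.

87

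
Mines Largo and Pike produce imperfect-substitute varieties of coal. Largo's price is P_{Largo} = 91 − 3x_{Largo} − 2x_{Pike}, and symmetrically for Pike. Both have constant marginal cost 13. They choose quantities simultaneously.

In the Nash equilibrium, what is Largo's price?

42.25

Mine Largo's profit: π = x_{Largo}(91 − 3x_{Largo} − 2x_{Pike}) − 13x_{Largo}.
∂π/∂x_{Largo} = 78 − 6x_{Largo} − 2x_{Pike} = 0 ⇒ x_{Largo} = 13 − (1/3)x_{Pike}.
By symmetry x_{Pike} = x_{Largo}; substituting into the reaction function, (4/3)x_{Largo} = 13 and x_{Largo} = 9.75.
P_{Largo} = 91 − 3·9.75 − 2·9.75 = 42.25.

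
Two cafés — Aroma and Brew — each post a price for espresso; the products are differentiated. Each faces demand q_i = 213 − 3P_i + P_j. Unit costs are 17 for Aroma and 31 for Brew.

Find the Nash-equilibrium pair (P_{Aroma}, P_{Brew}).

Aroma's profit: π = (P_{Aroma} − 17)(213 − 3P_{Aroma} + P_{Brew}).
∂π/∂P_{Aroma} = 264 − 6P_{Aroma} + P_{Brew} = 0 ⇒ P_{Aroma} = 44 + (1/6)P_{Brew}.
Similarly P_{Brew} = 51 + (1/6)P_{Aroma}.
Solving the two reaction functions simultaneously: (1 − (1/6)(1/6))P_{Aroma} = 44 + (1/6)·51, so (35/36)P_{Aroma} = 52.5 and P_{Aroma} = 54.
Then P_{Brew} = 51 + (1/6)·54 = 60.

54, 60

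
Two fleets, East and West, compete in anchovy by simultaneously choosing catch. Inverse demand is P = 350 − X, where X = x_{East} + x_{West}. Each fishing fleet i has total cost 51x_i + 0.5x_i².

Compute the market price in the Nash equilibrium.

200.5

Fishing fleet East's profit: π = x_{East}(350 − (x_{East} + x_{West})) − 51x_{East} − 0.5x_{East}².
∂π/∂x_{East} = 299 − 3x_{East} − x_{West} = 0, so x_{East} = 299/3 − (1/3)x_{West}.
By symmetry x_{West} = x_{East}; substituting into the reaction function, (4/3)x_{East} = 299/3 and x_{East} = 74.75.
Equilibrium price: P = 350 − 149.5 = 200.5.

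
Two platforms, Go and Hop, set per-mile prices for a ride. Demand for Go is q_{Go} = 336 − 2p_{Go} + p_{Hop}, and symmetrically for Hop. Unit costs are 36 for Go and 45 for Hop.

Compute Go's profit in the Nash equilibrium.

20482.88

Go's profit: π = (p_{Go} − 36)(336 − 2p_{Go} + p_{Hop}).
∂π/∂p_{Go} = 408 − 4p_{Go} + p_{Hop} = 0 ⇒ p_{Go} = 102 + 0.25p_{Hop}.
Similarly p_{Hop} = 106.5 + 0.25p_{Go}.
Substituting the second reaction function into the first: p_{Go} = 102 + 0.25(106.5 + 0.25p_{Go}), which gives 0.9375p_{Go} = 128.625 ⇒ p_{Go} = 137.2.
Then p_{Hop} = 106.5 + 0.25·137.2 = 140.8.
q_{Go} = 336 − 2·137.2 + 140.8 = 202.4.
Profit = (137.2 − 36)·202.4 = 20482.88.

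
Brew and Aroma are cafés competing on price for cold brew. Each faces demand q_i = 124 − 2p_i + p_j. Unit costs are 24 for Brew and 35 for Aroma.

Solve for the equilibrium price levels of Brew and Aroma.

58.8, 63.2

Brew's profit: π = (p_{Brew} − 24)(124 − 2p_{Brew} + p_{Aroma}).
∂π/∂p_{Brew} = 172 − 4p_{Brew} + p_{Aroma} = 0 ⇒ p_{Brew} = 43 + 0.25p_{Aroma}.
Similarly p_{Aroma} = 48.5 + 0.25p_{Brew}.
Solving the two reaction functions simultaneously: (1 − (0.25)(0.25))p_{Brew} = 43 + 0.25·48.5, so 0.9375p_{Brew} = 55.125 and p_{Brew} = 58.8.
Then p_{Aroma} = 48.5 + 0.25·58.8 = 63.2.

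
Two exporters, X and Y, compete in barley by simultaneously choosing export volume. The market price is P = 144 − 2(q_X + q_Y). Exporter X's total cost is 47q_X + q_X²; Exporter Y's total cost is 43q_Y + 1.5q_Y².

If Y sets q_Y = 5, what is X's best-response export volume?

14.5

Exporter X's profit: π = q_X(144 − 2(q_X + q_Y)) − 47q_X − q_X².
∂π/∂q_X = 97 − 6q_X − 2q_Y = 0, so q_X = 97/6 − (1/3)q_Y.
At q_Y = 5: q_X = 97/6 − (1/3)·5 = 14.5.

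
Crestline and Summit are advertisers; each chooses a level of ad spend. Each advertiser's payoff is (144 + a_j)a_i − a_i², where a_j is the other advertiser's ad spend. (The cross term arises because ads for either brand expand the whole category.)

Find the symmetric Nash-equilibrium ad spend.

Crestline's payoff is (144 + a_S)a_C − a_C².
∂π/∂a_C = 144 + a_S − 2a_C = 0, so a_C = 72 + 0.5a_S.
The game is symmetric, so in equilibrium a_S = a_C: the reaction function gives 0.5a_C = 72, hence a_C = 144.

144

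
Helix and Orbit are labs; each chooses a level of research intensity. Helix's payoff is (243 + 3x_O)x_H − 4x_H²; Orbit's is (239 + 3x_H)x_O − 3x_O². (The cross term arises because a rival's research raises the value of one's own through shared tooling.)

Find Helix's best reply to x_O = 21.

38.25

Expanding Helix's payoff: 243x_H + 3x_Ox_H − 4x_H².
∂π/∂x_H = 243 + 3x_O − 8x_H = 0, so x_H = 30.375 + 0.375x_O.
At x_O = 21: x_H = 30.375 + 0.375·21 = 38.25.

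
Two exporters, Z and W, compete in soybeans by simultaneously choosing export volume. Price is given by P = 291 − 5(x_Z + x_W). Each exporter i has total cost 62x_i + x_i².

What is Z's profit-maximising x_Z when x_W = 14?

Exporter Z's profit: π = x_Z(291 − 5(x_Z + x_W)) − 62x_Z − x_Z².
∂π/∂x_Z = 229 − 12x_Z − 5x_W = 0, so x_Z = 229/12 − (5/12)x_W.
At x_W = 14: x_Z = 229/12 − (5/12)·14 = 13.25.

13.25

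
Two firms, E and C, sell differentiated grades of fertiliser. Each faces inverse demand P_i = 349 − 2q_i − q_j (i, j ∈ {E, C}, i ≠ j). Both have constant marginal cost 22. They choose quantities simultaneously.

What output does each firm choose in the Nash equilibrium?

65.4

Firm E's profit: π = q_E(349 − 2q_E − q_C) − 22q_E.
∂π/∂q_E = 327 − 4q_E − q_C = 0 ⇒ q_E = 81.75 − 0.25q_C.
The game is symmetric, so in equilibrium q_C = q_E: the reaction function gives 1.25q_E = 81.75, hence q_E = 65.4.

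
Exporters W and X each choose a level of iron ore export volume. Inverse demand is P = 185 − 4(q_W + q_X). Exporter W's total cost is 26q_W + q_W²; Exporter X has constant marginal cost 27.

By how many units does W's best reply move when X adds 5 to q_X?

Exporter W's profit: π = q_W(185 − 4(q_W + q_X)) − 26q_W − q_W².
∂π/∂q_W = 159 − 10q_W − 4q_X = 0, so q_W = 15.9 − 0.4q_X.
The reaction-function slope is −0.4, so a 5-unit rise in q_X moves q_W by −0.4 × 5 = −2. W's best response falls — the actions are strategic substitutes.

-2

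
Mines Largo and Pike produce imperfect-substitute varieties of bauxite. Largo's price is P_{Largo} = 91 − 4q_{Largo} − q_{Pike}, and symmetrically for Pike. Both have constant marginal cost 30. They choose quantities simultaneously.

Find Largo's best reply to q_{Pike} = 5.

7

Mine Largo's profit: π = q_{Largo}(91 − 4q_{Largo} − q_{Pike}) − 30q_{Largo}.
∂π/∂q_{Largo} = 61 − 8q_{Largo} − q_{Pike} = 0 ⇒ q_{Largo} = 7.625 − 0.125q_{Pike}.
At q_{Pike} = 5: q_{Largo} = 7.625 − 0.125·5 = 7.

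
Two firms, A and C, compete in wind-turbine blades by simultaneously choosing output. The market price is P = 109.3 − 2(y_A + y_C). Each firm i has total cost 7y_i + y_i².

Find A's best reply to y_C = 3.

16.05

Firm A's profit: π = y_A(109.3 − 2(y_A + y_C)) − 7y_A − y_A².
∂π/∂y_A = 102.3 − 6y_A − 2y_C = 0, so y_A = 17.05 − (1/3)y_C.
At y_C = 3: y_A = 17.05 − (1/3)·3 = 16.05.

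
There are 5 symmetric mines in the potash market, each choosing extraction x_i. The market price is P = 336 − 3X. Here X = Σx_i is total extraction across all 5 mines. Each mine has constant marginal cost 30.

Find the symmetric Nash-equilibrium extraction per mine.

17

A representative mine's profit is π_i = x_i(336 − 3X) − 30x_i, with X = x_i + Σ_{j≠i} x_j.
First-order condition: 306 − 6x_i − 3Σ_{j≠i} x_j = 0.
Imposing symmetry (x_j = x for all j) turns Σ_{j≠i} x_j into 4x, so 306 = 18x and x = 17.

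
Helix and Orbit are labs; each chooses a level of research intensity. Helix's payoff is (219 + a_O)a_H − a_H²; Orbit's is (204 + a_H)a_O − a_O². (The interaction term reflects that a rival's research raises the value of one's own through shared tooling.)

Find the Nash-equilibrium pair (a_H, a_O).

Expanding Helix's payoff: 219a_H + a_Oa_H − a_H².
∂π/∂a_H = 219 + a_O − 2a_H = 0, so a_H = 109.5 + 0.5a_O.
Likewise for Orbit: a_O = 102 + 0.5a_H.
Substituting the second reaction function into the first: a_H = 109.5 + 0.5(102 + 0.5a_H), which gives 0.75a_H = 160.5 ⇒ a_H = 214.
Then a_O = 102 + 0.5·214 = 209.

214, 209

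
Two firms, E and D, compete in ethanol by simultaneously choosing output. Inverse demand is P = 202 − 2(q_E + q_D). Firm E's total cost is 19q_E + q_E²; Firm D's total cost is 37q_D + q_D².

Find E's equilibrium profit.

Firm E's profit: π = q_E(202 − 2(q_E + q_D)) − 19q_E − q_E².
∂π/∂q_E = 183 − 6q_E − 2q_D = 0, so q_E = 30.5 − (1/3)q_D.
By the same steps for D: q_D = 27.5 − (1/3)q_E.
Plugging q_D into E's best response: q_E = 30.5 − (1/3)(27.5 − (1/3)q_E) ⇒ (8/9)q_E = 64/3, so q_E = 24.
Then q_D = 27.5 − (1/3)·24 = 19.5.
Price P = 202 − 2·43.5 = 115.
E's profit: (115 − 19)·24 − (24)² = 1728.

1728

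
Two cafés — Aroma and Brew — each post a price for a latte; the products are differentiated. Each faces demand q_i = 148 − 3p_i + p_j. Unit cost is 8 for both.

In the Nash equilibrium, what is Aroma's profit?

Aroma's profit: π = (p_{Aroma} − 8)(148 − 3p_{Aroma} + p_{Brew}).
∂π/∂p_{Aroma} = 172 − 6p_{Aroma} + p_{Brew} = 0 ⇒ p_{Aroma} = 86/3 + (1/6)p_{Brew}.
Setting p_{Aroma} = p_{Brew} in the reaction function: p_{Aroma} = 86/3 + (1/6)p_{Aroma}, so p_{Aroma} = (86/3) / (5/6) = 34.4.
q_{Aroma} = 148 − 3·34.4 + 34.4 = 79.2.
Profit = (34.4 − 8)·79.2 = 2090.88.

2090.88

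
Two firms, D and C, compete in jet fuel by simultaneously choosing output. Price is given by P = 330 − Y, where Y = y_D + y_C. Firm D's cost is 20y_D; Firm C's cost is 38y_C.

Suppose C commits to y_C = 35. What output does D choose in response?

137.5

Firm D's profit: π = y_D(330 − (y_D + y_C)) − 20y_D.
∂π/∂y_D = 310 − 2y_D − y_C = 0, so y_D = 155 − 0.5y_C.
At y_C = 35: y_D = 155 − 0.5·35 = 137.5.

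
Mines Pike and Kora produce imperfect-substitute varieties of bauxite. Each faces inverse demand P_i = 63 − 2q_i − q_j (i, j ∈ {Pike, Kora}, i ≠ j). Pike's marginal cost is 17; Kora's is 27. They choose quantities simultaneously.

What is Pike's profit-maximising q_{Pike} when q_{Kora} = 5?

Mine Pike's profit: π = q_{Pike}(63 − 2q_{Pike} − q_{Kora}) − 17q_{Pike}.
∂π/∂q_{Pike} = 46 − 4q_{Pike} − q_{Kora} = 0 ⇒ q_{Pike} = 11.5 − 0.25q_{Kora}.
At q_{Kora} = 5: q_{Pike} = 11.5 − 0.25·5 = 10.25.

10.25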